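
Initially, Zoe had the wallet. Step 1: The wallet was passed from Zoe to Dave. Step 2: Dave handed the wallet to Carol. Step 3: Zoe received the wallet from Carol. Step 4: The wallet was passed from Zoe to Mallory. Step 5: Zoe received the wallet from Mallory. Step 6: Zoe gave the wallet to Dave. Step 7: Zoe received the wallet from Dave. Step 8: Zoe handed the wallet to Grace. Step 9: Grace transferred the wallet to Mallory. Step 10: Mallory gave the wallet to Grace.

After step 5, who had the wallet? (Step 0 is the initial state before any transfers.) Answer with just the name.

Tracking the wallet holder through step 5:
After step 0 (start): Zoe
After step 1: Dave
After step 2: Carol
After step 3: Zoe
After step 4: Mallory
After step 5: Zoe

At step 5, the holder is Zoe.

Answer: Zoe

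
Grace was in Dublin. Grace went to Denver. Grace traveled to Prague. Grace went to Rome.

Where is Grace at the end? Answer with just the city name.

Tracking Grace's location:
Start: Grace is in Dublin.
After move 1: Dublin -> Denver. Grace is in Denver.
After move 2: Denver -> Prague. Grace is in Prague.
After move 3: Prague -> Rome. Grace is in Rome.

Answer: Rome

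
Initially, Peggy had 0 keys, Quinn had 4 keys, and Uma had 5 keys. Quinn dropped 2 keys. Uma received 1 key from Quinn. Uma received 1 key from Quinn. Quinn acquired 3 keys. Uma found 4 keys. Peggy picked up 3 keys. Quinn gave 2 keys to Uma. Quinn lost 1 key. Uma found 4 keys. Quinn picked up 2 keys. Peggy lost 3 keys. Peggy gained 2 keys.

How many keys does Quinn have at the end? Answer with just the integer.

Answer: 2

Derivation:
Tracking counts step by step:
Start: Peggy=0, Quinn=4, Uma=5
Event 1 (Quinn -2): Quinn: 4 -> 2. State: Peggy=0, Quinn=2, Uma=5
Event 2 (Quinn -> Uma, 1): Quinn: 2 -> 1, Uma: 5 -> 6. State: Peggy=0, Quinn=1, Uma=6
Event 3 (Quinn -> Uma, 1): Quinn: 1 -> 0, Uma: 6 -> 7. State: Peggy=0, Quinn=0, Uma=7
Event 4 (Quinn +3): Quinn: 0 -> 3. State: Peggy=0, Quinn=3, Uma=7
Event 5 (Uma +4): Uma: 7 -> 11. State: Peggy=0, Quinn=3, Uma=11
Event 6 (Peggy +3): Peggy: 0 -> 3. State: Peggy=3, Quinn=3, Uma=11
Event 7 (Quinn -> Uma, 2): Quinn: 3 -> 1, Uma: 11 -> 13. State: Peggy=3, Quinn=1, Uma=13
Event 8 (Quinn -1): Quinn: 1 -> 0. State: Peggy=3, Quinn=0, Uma=13
Event 9 (Uma +4): Uma: 13 -> 17. State: Peggy=3, Quinn=0, Uma=17
Event 10 (Quinn +2): Quinn: 0 -> 2. State: Peggy=3, Quinn=2, Uma=17
Event 11 (Peggy -3): Peggy: 3 -> 0. State: Peggy=0, Quinn=2, Uma=17
Event 12 (Peggy +2): Peggy: 0 -> 2. State: Peggy=2, Quinn=2, Uma=17

Quinn's final count: 2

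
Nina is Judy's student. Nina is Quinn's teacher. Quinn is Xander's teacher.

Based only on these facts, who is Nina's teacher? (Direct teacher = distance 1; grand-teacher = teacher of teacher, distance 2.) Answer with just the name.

Answer: Judy

Derivation:
Reconstructing the teacher chain from the given facts:
  Judy -> Nina -> Quinn -> Xander
(each arrow means 'teacher of the next')
Positions in the chain (0 = top):
  position of Judy: 0
  position of Nina: 1
  position of Quinn: 2
  position of Xander: 3

Nina is at position 1; the teacher is 1 step up the chain, i.e. position 0: Judy.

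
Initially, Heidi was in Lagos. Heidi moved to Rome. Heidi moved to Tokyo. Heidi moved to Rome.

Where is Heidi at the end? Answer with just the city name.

Tracking Heidi's location:
Start: Heidi is in Lagos.
After move 1: Lagos -> Rome. Heidi is in Rome.
After move 2: Rome -> Tokyo. Heidi is in Tokyo.
After move 3: Tokyo -> Rome. Heidi is in Rome.

Answer: Rome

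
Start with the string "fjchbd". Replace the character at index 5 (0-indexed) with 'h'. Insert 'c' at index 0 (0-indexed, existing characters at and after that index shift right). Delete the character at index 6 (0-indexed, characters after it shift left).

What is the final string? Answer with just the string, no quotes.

Answer: cfjchb

Derivation:
Applying each edit step by step:
Start: "fjchbd"
Op 1 (replace idx 5: 'd' -> 'h'): "fjchbd" -> "fjchbh"
Op 2 (insert 'c' at idx 0): "fjchbh" -> "cfjchbh"
Op 3 (delete idx 6 = 'h'): "cfjchbh" -> "cfjchb"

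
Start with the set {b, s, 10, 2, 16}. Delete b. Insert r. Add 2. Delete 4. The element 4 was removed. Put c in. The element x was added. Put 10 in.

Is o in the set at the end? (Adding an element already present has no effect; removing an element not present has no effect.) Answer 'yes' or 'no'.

Answer: no

Derivation:
Tracking the set through each operation:
Start: {10, 16, 2, b, s}
Event 1 (remove b): removed. Set: {10, 16, 2, s}
Event 2 (add r): added. Set: {10, 16, 2, r, s}
Event 3 (add 2): already present, no change. Set: {10, 16, 2, r, s}
Event 4 (remove 4): not present, no change. Set: {10, 16, 2, r, s}
Event 5 (remove 4): not present, no change. Set: {10, 16, 2, r, s}
Event 6 (add c): added. Set: {10, 16, 2, c, r, s}
Event 7 (add x): added. Set: {10, 16, 2, c, r, s, x}
Event 8 (add 10): already present, no change. Set: {10, 16, 2, c, r, s, x}

Final set: {10, 16, 2, c, r, s, x} (size 7)
o is NOT in the final set.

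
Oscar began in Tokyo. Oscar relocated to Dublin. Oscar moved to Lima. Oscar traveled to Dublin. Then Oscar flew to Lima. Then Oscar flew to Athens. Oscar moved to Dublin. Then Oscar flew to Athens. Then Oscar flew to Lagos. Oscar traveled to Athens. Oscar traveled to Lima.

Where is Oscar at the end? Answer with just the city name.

Tracking Oscar's location:
Start: Oscar is in Tokyo.
After move 1: Tokyo -> Dublin. Oscar is in Dublin.
After move 2: Dublin -> Lima. Oscar is in Lima.
After move 3: Lima -> Dublin. Oscar is in Dublin.
After move 4: Dublin -> Lima. Oscar is in Lima.
After move 5: Lima -> Athens. Oscar is in Athens.
After move 6: Athens -> Dublin. Oscar is in Dublin.
After move 7: Dublin -> Athens. Oscar is in Athens.
After move 8: Athens -> Lagos. Oscar is in Lagos.
After move 9: Lagos -> Athens. Oscar is in Athens.
After move 10: Athens -> Lima. Oscar is in Lima.

Answer: Lima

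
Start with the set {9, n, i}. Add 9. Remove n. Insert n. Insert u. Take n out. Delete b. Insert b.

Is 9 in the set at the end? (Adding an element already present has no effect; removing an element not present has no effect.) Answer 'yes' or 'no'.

Tracking the set through each operation:
Start: {9, i, n}
Event 1 (add 9): already present, no change. Set: {9, i, n}
Event 2 (remove n): removed. Set: {9, i}
Event 3 (add n): added. Set: {9, i, n}
Event 4 (add u): added. Set: {9, i, n, u}
Event 5 (remove n): removed. Set: {9, i, u}
Event 6 (remove b): not present, no change. Set: {9, i, u}
Event 7 (add b): added. Set: {9, b, i, u}

Final set: {9, b, i, u} (size 4)
9 is in the final set.

Answer: yes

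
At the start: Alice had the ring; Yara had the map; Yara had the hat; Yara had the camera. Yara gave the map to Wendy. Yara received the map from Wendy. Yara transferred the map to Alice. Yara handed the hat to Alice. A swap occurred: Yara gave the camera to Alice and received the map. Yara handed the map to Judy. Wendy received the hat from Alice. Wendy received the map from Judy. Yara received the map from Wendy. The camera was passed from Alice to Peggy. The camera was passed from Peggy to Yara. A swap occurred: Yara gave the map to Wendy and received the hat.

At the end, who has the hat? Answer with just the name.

Answer: Yara

Derivation:
Tracking all object holders:
Start: ring:Alice, map:Yara, hat:Yara, camera:Yara
Event 1 (give map: Yara -> Wendy). State: ring:Alice, map:Wendy, hat:Yara, camera:Yara
Event 2 (give map: Wendy -> Yara). State: ring:Alice, map:Yara, hat:Yara, camera:Yara
Event 3 (give map: Yara -> Alice). State: ring:Alice, map:Alice, hat:Yara, camera:Yara
Event 4 (give hat: Yara -> Alice). State: ring:Alice, map:Alice, hat:Alice, camera:Yara
Event 5 (swap camera<->map: now camera:Alice, map:Yara). State: ring:Alice, map:Yara, hat:Alice, camera:Alice
Event 6 (give map: Yara -> Judy). State: ring:Alice, map:Judy, hat:Alice, camera:Alice
Event 7 (give hat: Alice -> Wendy). State: ring:Alice, map:Judy, hat:Wendy, camera:Alice
Event 8 (give map: Judy -> Wendy). State: ring:Alice, map:Wendy, hat:Wendy, camera:Alice
Event 9 (give map: Wendy -> Yara). State: ring:Alice, map:Yara, hat:Wendy, camera:Alice
Event 10 (give camera: Alice -> Peggy). State: ring:Alice, map:Yara, hat:Wendy, camera:Peggy
Event 11 (give camera: Peggy -> Yara). State: ring:Alice, map:Yara, hat:Wendy, camera:Yara
Event 12 (swap map<->hat: now map:Wendy, hat:Yara). State: ring:Alice, map:Wendy, hat:Yara, camera:Yara

Final state: ring:Alice, map:Wendy, hat:Yara, camera:Yara
The hat is held by Yara.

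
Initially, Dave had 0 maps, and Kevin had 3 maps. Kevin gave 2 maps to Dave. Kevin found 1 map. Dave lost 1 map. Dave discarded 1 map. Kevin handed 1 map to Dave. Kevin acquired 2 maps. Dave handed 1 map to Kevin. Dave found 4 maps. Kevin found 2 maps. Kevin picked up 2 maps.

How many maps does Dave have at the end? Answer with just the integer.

Answer: 4

Derivation:
Tracking counts step by step:
Start: Dave=0, Kevin=3
Event 1 (Kevin -> Dave, 2): Kevin: 3 -> 1, Dave: 0 -> 2. State: Dave=2, Kevin=1
Event 2 (Kevin +1): Kevin: 1 -> 2. State: Dave=2, Kevin=2
Event 3 (Dave -1): Dave: 2 -> 1. State: Dave=1, Kevin=2
Event 4 (Dave -1): Dave: 1 -> 0. State: Dave=0, Kevin=2
Event 5 (Kevin -> Dave, 1): Kevin: 2 -> 1, Dave: 0 -> 1. State: Dave=1, Kevin=1
Event 6 (Kevin +2): Kevin: 1 -> 3. State: Dave=1, Kevin=3
Event 7 (Dave -> Kevin, 1): Dave: 1 -> 0, Kevin: 3 -> 4. State: Dave=0, Kevin=4
Event 8 (Dave +4): Dave: 0 -> 4. State: Dave=4, Kevin=4
Event 9 (Kevin +2): Kevin: 4 -> 6. State: Dave=4, Kevin=6
Event 10 (Kevin +2): Kevin: 6 -> 8. State: Dave=4, Kevin=8

Dave's final count: 4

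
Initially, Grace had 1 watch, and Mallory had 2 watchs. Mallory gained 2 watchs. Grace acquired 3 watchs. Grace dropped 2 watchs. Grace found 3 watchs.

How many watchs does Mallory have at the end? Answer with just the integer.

Answer: 4

Derivation:
Tracking counts step by step:
Start: Grace=1, Mallory=2
Event 1 (Mallory +2): Mallory: 2 -> 4. State: Grace=1, Mallory=4
Event 2 (Grace +3): Grace: 1 -> 4. State: Grace=4, Mallory=4
Event 3 (Grace -2): Grace: 4 -> 2. State: Grace=2, Mallory=4
Event 4 (Grace +3): Grace: 2 -> 5. State: Grace=5, Mallory=4

Mallory's final count: 4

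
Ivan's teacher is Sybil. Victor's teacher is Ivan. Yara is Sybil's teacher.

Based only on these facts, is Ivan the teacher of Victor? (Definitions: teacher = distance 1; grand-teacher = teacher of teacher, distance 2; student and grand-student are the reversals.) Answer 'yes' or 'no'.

Reconstructing the teacher chain from the given facts:
  Yara -> Sybil -> Ivan -> Victor
(each arrow means 'teacher of the next')
Positions in the chain (0 = top):
  position of Yara: 0
  position of Sybil: 1
  position of Ivan: 2
  position of Victor: 3

Ivan is at position 2, Victor is at position 3; signed distance (j - i) = 1.
'teacher' requires j - i = 1. Actual distance is 1, so the relation HOLDS.

Answer: yes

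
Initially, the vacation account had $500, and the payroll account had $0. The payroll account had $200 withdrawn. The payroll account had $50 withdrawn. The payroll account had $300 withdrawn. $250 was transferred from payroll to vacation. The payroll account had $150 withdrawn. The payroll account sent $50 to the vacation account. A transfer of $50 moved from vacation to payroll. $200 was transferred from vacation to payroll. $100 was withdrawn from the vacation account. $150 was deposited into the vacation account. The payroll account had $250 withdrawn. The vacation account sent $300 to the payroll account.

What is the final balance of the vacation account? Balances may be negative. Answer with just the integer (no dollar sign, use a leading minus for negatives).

Tracking account balances step by step:
Start: vacation=500, payroll=0
Event 1 (withdraw 200 from payroll): payroll: 0 - 200 = -200. Balances: vacation=500, payroll=-200
Event 2 (withdraw 50 from payroll): payroll: -200 - 50 = -250. Balances: vacation=500, payroll=-250
Event 3 (withdraw 300 from payroll): payroll: -250 - 300 = -550. Balances: vacation=500, payroll=-550
Event 4 (transfer 250 payroll -> vacation): payroll: -550 - 250 = -800, vacation: 500 + 250 = 750. Balances: vacation=750, payroll=-800
Event 5 (withdraw 150 from payroll): payroll: -800 - 150 = -950. Balances: vacation=750, payroll=-950
Event 6 (transfer 50 payroll -> vacation): payroll: -950 - 50 = -1000, vacation: 750 + 50 = 800. Balances: vacation=800, payroll=-1000
Event 7 (transfer 50 vacation -> payroll): vacation: 800 - 50 = 750, payroll: -1000 + 50 = -950. Balances: vacation=750, payroll=-950
Event 8 (transfer 200 vacation -> payroll): vacation: 750 - 200 = 550, payroll: -950 + 200 = -750. Balances: vacation=550, payroll=-750
Event 9 (withdraw 100 from vacation): vacation: 550 - 100 = 450. Balances: vacation=450, payroll=-750
Event 10 (deposit 150 to vacation): vacation: 450 + 150 = 600. Balances: vacation=600, payroll=-750
Event 11 (withdraw 250 from payroll): payroll: -750 - 250 = -1000. Balances: vacation=600, payroll=-1000
Event 12 (transfer 300 vacation -> payroll): vacation: 600 - 300 = 300, payroll: -1000 + 300 = -700. Balances: vacation=300, payroll=-700

Final balance of vacation: 300

Answer: 300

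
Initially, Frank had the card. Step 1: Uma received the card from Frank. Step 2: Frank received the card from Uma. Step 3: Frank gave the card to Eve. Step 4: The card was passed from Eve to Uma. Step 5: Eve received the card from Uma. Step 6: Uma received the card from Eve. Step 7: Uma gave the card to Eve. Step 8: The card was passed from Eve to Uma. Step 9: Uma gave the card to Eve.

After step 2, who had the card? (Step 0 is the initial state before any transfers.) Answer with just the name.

Tracking the card holder through step 2:
After step 0 (start): Frank
After step 1: Uma
After step 2: Frank

At step 2, the holder is Frank.

Answer: Frank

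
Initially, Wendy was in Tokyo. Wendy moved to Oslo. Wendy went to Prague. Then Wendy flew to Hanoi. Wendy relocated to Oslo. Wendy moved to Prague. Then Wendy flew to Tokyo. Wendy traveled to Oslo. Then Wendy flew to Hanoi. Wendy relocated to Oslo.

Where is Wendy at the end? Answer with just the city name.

Tracking Wendy's location:
Start: Wendy is in Tokyo.
After move 1: Tokyo -> Oslo. Wendy is in Oslo.
After move 2: Oslo -> Prague. Wendy is in Prague.
After move 3: Prague -> Hanoi. Wendy is in Hanoi.
After move 4: Hanoi -> Oslo. Wendy is in Oslo.
After move 5: Oslo -> Prague. Wendy is in Prague.
After move 6: Prague -> Tokyo. Wendy is in Tokyo.
After move 7: Tokyo -> Oslo. Wendy is in Oslo.
After move 8: Oslo -> Hanoi. Wendy is in Hanoi.
After move 9: Hanoi -> Oslo. Wendy is in Oslo.

Answer: Oslo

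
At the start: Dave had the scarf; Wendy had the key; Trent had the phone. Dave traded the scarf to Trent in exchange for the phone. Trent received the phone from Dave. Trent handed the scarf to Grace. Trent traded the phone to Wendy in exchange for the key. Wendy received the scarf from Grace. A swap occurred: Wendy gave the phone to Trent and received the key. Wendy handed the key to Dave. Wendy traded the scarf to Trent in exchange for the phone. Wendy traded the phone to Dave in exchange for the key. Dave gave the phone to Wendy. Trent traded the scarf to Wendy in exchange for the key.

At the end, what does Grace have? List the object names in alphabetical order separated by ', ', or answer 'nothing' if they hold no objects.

Answer: nothing

Derivation:
Tracking all object holders:
Start: scarf:Dave, key:Wendy, phone:Trent
Event 1 (swap scarf<->phone: now scarf:Trent, phone:Dave). State: scarf:Trent, key:Wendy, phone:Dave
Event 2 (give phone: Dave -> Trent). State: scarf:Trent, key:Wendy, phone:Trent
Event 3 (give scarf: Trent -> Grace). State: scarf:Grace, key:Wendy, phone:Trent
Event 4 (swap phone<->key: now phone:Wendy, key:Trent). State: scarf:Grace, key:Trent, phone:Wendy
Event 5 (give scarf: Grace -> Wendy). State: scarf:Wendy, key:Trent, phone:Wendy
Event 6 (swap phone<->key: now phone:Trent, key:Wendy). State: scarf:Wendy, key:Wendy, phone:Trent
Event 7 (give key: Wendy -> Dave). State: scarf:Wendy, key:Dave, phone:Trent
Event 8 (swap scarf<->phone: now scarf:Trent, phone:Wendy). State: scarf:Trent, key:Dave, phone:Wendy
Event 9 (swap phone<->key: now phone:Dave, key:Wendy). State: scarf:Trent, key:Wendy, phone:Dave
Event 10 (give phone: Dave -> Wendy). State: scarf:Trent, key:Wendy, phone:Wendy
Event 11 (swap scarf<->key: now scarf:Wendy, key:Trent). State: scarf:Wendy, key:Trent, phone:Wendy

Final state: scarf:Wendy, key:Trent, phone:Wendy
Grace holds: (nothing).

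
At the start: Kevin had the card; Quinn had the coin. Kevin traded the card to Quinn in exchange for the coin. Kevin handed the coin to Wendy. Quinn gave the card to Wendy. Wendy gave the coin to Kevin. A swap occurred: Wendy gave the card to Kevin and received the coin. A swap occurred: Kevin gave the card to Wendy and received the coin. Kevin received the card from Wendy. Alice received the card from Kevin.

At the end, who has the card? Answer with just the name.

Answer: Alice

Derivation:
Tracking all object holders:
Start: card:Kevin, coin:Quinn
Event 1 (swap card<->coin: now card:Quinn, coin:Kevin). State: card:Quinn, coin:Kevin
Event 2 (give coin: Kevin -> Wendy). State: card:Quinn, coin:Wendy
Event 3 (give card: Quinn -> Wendy). State: card:Wendy, coin:Wendy
Event 4 (give coin: Wendy -> Kevin). State: card:Wendy, coin:Kevin
Event 5 (swap card<->coin: now card:Kevin, coin:Wendy). State: card:Kevin, coin:Wendy
Event 6 (swap card<->coin: now card:Wendy, coin:Kevin). State: card:Wendy, coin:Kevin
Event 7 (give card: Wendy -> Kevin). State: card:Kevin, coin:Kevin
Event 8 (give card: Kevin -> Alice). State: card:Alice, coin:Kevin

Final state: card:Alice, coin:Kevin
The card is held by Alice.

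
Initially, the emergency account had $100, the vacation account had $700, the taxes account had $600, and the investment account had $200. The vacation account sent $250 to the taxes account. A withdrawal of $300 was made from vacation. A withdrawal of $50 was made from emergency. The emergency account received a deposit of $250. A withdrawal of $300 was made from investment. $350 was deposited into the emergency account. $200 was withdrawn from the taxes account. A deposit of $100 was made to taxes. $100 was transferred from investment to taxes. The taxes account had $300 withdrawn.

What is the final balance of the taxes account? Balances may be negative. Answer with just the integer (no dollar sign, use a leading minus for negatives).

Answer: 550

Derivation:
Tracking account balances step by step:
Start: emergency=100, vacation=700, taxes=600, investment=200
Event 1 (transfer 250 vacation -> taxes): vacation: 700 - 250 = 450, taxes: 600 + 250 = 850. Balances: emergency=100, vacation=450, taxes=850, investment=200
Event 2 (withdraw 300 from vacation): vacation: 450 - 300 = 150. Balances: emergency=100, vacation=150, taxes=850, investment=200
Event 3 (withdraw 50 from emergency): emergency: 100 - 50 = 50. Balances: emergency=50, vacation=150, taxes=850, investment=200
Event 4 (deposit 250 to emergency): emergency: 50 + 250 = 300. Balances: emergency=300, vacation=150, taxes=850, investment=200
Event 5 (withdraw 300 from investment): investment: 200 - 300 = -100. Balances: emergency=300, vacation=150, taxes=850, investment=-100
Event 6 (deposit 350 to emergency): emergency: 300 + 350 = 650. Balances: emergency=650, vacation=150, taxes=850, investment=-100
Event 7 (withdraw 200 from taxes): taxes: 850 - 200 = 650. Balances: emergency=650, vacation=150, taxes=650, investment=-100
Event 8 (deposit 100 to taxes): taxes: 650 + 100 = 750. Balances: emergency=650, vacation=150, taxes=750, investment=-100
Event 9 (transfer 100 investment -> taxes): investment: -100 - 100 = -200, taxes: 750 + 100 = 850. Balances: emergency=650, vacation=150, taxes=850, investment=-200
Event 10 (withdraw 300 from taxes): taxes: 850 - 300 = 550. Balances: emergency=650, vacation=150, taxes=550, investment=-200

Final balance of taxes: 550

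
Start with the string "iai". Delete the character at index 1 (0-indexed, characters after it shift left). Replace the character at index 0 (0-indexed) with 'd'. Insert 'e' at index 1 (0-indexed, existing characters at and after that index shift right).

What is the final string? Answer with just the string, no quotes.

Answer: dei

Derivation:
Applying each edit step by step:
Start: "iai"
Op 1 (delete idx 1 = 'a'): "iai" -> "ii"
Op 2 (replace idx 0: 'i' -> 'd'): "ii" -> "di"
Op 3 (insert 'e' at idx 1): "di" -> "dei"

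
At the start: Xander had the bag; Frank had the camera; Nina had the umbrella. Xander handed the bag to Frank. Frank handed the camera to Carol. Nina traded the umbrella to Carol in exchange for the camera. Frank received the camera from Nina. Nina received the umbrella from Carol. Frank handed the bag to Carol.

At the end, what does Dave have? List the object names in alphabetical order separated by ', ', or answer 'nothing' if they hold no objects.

Tracking all object holders:
Start: bag:Xander, camera:Frank, umbrella:Nina
Event 1 (give bag: Xander -> Frank). State: bag:Frank, camera:Frank, umbrella:Nina
Event 2 (give camera: Frank -> Carol). State: bag:Frank, camera:Carol, umbrella:Nina
Event 3 (swap umbrella<->camera: now umbrella:Carol, camera:Nina). State: bag:Frank, camera:Nina, umbrella:Carol
Event 4 (give camera: Nina -> Frank). State: bag:Frank, camera:Frank, umbrella:Carol
Event 5 (give umbrella: Carol -> Nina). State: bag:Frank, camera:Frank, umbrella:Nina
Event 6 (give bag: Frank -> Carol). State: bag:Carol, camera:Frank, umbrella:Nina

Final state: bag:Carol, camera:Frank, umbrella:Nina
Dave holds: (nothing).

Answer: nothing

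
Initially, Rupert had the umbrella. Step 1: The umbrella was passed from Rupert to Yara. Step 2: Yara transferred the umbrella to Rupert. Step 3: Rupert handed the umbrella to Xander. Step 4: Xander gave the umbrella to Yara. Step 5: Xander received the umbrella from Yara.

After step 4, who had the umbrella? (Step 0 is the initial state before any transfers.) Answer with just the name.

Answer: Yara

Derivation:
Tracking the umbrella holder through step 4:
After step 0 (start): Rupert
After step 1: Yara
After step 2: Rupert
After step 3: Xander
After step 4: Yara

At step 4, the holder is Yara.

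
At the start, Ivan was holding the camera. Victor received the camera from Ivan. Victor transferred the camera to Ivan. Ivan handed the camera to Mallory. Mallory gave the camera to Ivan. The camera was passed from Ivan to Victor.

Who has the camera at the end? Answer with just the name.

Tracking the camera through each event:
Start: Ivan has the camera.
After event 1: Victor has the camera.
After event 2: Ivan has the camera.
After event 3: Mallory has the camera.
After event 4: Ivan has the camera.
After event 5: Victor has the camera.

Answer: Victor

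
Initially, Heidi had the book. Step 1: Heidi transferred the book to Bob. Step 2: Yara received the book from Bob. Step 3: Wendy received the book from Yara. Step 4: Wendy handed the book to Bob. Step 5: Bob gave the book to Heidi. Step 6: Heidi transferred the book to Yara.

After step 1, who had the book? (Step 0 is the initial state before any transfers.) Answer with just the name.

Tracking the book holder through step 1:
After step 0 (start): Heidi
After step 1: Bob

At step 1, the holder is Bob.

Answer: Bob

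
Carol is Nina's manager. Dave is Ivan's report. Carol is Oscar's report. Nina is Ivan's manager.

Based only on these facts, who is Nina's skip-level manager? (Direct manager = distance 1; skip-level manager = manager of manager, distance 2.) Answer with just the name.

Answer: Oscar

Derivation:
Reconstructing the manager chain from the given facts:
  Oscar -> Carol -> Nina -> Ivan -> Dave
(each arrow means 'manager of the next')
Positions in the chain (0 = top):
  position of Oscar: 0
  position of Carol: 1
  position of Nina: 2
  position of Ivan: 3
  position of Dave: 4

Nina is at position 2; the skip-level manager is 2 steps up the chain, i.e. position 0: Oscar.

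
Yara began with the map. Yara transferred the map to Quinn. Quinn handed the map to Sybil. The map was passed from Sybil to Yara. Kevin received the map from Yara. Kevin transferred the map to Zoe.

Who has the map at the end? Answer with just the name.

Answer: Zoe

Derivation:
Tracking the map through each event:
Start: Yara has the map.
After event 1: Quinn has the map.
After event 2: Sybil has the map.
After event 3: Yara has the map.
After event 4: Kevin has the map.
After event 5: Zoe has the map.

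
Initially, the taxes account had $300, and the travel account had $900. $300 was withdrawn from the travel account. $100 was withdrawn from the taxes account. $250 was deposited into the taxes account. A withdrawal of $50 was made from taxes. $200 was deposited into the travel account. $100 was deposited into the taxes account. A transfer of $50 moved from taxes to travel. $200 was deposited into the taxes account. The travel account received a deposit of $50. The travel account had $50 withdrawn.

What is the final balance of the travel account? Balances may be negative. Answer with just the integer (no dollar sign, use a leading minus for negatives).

Tracking account balances step by step:
Start: taxes=300, travel=900
Event 1 (withdraw 300 from travel): travel: 900 - 300 = 600. Balances: taxes=300, travel=600
Event 2 (withdraw 100 from taxes): taxes: 300 - 100 = 200. Balances: taxes=200, travel=600
Event 3 (deposit 250 to taxes): taxes: 200 + 250 = 450. Balances: taxes=450, travel=600
Event 4 (withdraw 50 from taxes): taxes: 450 - 50 = 400. Balances: taxes=400, travel=600
Event 5 (deposit 200 to travel): travel: 600 + 200 = 800. Balances: taxes=400, travel=800
Event 6 (deposit 100 to taxes): taxes: 400 + 100 = 500. Balances: taxes=500, travel=800
Event 7 (transfer 50 taxes -> travel): taxes: 500 - 50 = 450, travel: 800 + 50 = 850. Balances: taxes=450, travel=850
Event 8 (deposit 200 to taxes): taxes: 450 + 200 = 650. Balances: taxes=650, travel=850
Event 9 (deposit 50 to travel): travel: 850 + 50 = 900. Balances: taxes=650, travel=900
Event 10 (withdraw 50 from travel): travel: 900 - 50 = 850. Balances: taxes=650, travel=850

Final balance of travel: 850

Answer: 850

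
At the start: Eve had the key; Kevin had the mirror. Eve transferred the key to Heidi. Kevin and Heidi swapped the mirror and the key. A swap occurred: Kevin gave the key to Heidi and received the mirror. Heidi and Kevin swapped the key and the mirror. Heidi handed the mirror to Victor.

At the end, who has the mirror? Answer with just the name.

Answer: Victor

Derivation:
Tracking all object holders:
Start: key:Eve, mirror:Kevin
Event 1 (give key: Eve -> Heidi). State: key:Heidi, mirror:Kevin
Event 2 (swap mirror<->key: now mirror:Heidi, key:Kevin). State: key:Kevin, mirror:Heidi
Event 3 (swap key<->mirror: now key:Heidi, mirror:Kevin). State: key:Heidi, mirror:Kevin
Event 4 (swap key<->mirror: now key:Kevin, mirror:Heidi). State: key:Kevin, mirror:Heidi
Event 5 (give mirror: Heidi -> Victor). State: key:Kevin, mirror:Victor

Final state: key:Kevin, mirror:Victor
The mirror is held by Victor.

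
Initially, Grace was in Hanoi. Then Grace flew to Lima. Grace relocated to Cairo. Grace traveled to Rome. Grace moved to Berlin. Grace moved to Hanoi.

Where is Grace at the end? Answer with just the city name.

Tracking Grace's location:
Start: Grace is in Hanoi.
After move 1: Hanoi -> Lima. Grace is in Lima.
After move 2: Lima -> Cairo. Grace is in Cairo.
After move 3: Cairo -> Rome. Grace is in Rome.
After move 4: Rome -> Berlin. Grace is in Berlin.
After move 5: Berlin -> Hanoi. Grace is in Hanoi.

Answer: Hanoi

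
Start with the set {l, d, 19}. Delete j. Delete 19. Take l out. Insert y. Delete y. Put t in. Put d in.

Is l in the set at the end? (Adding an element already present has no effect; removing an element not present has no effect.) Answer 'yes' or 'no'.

Answer: no

Derivation:
Tracking the set through each operation:
Start: {19, d, l}
Event 1 (remove j): not present, no change. Set: {19, d, l}
Event 2 (remove 19): removed. Set: {d, l}
Event 3 (remove l): removed. Set: {d}
Event 4 (add y): added. Set: {d, y}
Event 5 (remove y): removed. Set: {d}
Event 6 (add t): added. Set: {d, t}
Event 7 (add d): already present, no change. Set: {d, t}

Final set: {d, t} (size 2)
l is NOT in the final set.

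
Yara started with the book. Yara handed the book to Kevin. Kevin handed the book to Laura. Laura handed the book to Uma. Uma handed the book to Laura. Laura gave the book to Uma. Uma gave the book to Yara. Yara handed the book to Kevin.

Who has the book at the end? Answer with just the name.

Answer: Kevin

Derivation:
Tracking the book through each event:
Start: Yara has the book.
After event 1: Kevin has the book.
After event 2: Laura has the book.
After event 3: Uma has the book.
After event 4: Laura has the book.
After event 5: Uma has the book.
After event 6: Yara has the book.
After event 7: Kevin has the book.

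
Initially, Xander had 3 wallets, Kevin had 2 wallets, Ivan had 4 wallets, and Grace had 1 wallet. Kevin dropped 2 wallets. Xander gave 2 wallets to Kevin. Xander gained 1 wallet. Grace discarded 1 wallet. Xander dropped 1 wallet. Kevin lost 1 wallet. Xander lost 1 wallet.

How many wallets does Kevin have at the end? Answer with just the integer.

Tracking counts step by step:
Start: Xander=3, Kevin=2, Ivan=4, Grace=1
Event 1 (Kevin -2): Kevin: 2 -> 0. State: Xander=3, Kevin=0, Ivan=4, Grace=1
Event 2 (Xander -> Kevin, 2): Xander: 3 -> 1, Kevin: 0 -> 2. State: Xander=1, Kevin=2, Ivan=4, Grace=1
Event 3 (Xander +1): Xander: 1 -> 2. State: Xander=2, Kevin=2, Ivan=4, Grace=1
Event 4 (Grace -1): Grace: 1 -> 0. State: Xander=2, Kevin=2, Ivan=4, Grace=0
Event 5 (Xander -1): Xander: 2 -> 1. State: Xander=1, Kevin=2, Ivan=4, Grace=0
Event 6 (Kevin -1): Kevin: 2 -> 1. State: Xander=1, Kevin=1, Ivan=4, Grace=0
Event 7 (Xander -1): Xander: 1 -> 0. State: Xander=0, Kevin=1, Ivan=4, Grace=0

Kevin's final count: 1

Answer: 1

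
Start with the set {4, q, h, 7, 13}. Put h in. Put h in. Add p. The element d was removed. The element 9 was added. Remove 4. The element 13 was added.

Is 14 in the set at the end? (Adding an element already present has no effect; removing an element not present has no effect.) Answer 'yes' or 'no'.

Tracking the set through each operation:
Start: {13, 4, 7, h, q}
Event 1 (add h): already present, no change. Set: {13, 4, 7, h, q}
Event 2 (add h): already present, no change. Set: {13, 4, 7, h, q}
Event 3 (add p): added. Set: {13, 4, 7, h, p, q}
Event 4 (remove d): not present, no change. Set: {13, 4, 7, h, p, q}
Event 5 (add 9): added. Set: {13, 4, 7, 9, h, p, q}
Event 6 (remove 4): removed. Set: {13, 7, 9, h, p, q}
Event 7 (add 13): already present, no change. Set: {13, 7, 9, h, p, q}

Final set: {13, 7, 9, h, p, q} (size 6)
14 is NOT in the final set.

Answer: no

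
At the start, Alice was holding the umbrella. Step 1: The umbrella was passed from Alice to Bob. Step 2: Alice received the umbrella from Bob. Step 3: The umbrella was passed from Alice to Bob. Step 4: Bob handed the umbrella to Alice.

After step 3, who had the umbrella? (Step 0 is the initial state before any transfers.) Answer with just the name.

Tracking the umbrella holder through step 3:
After step 0 (start): Alice
After step 1: Bob
After step 2: Alice
After step 3: Bob

At step 3, the holder is Bob.

Answer: Bob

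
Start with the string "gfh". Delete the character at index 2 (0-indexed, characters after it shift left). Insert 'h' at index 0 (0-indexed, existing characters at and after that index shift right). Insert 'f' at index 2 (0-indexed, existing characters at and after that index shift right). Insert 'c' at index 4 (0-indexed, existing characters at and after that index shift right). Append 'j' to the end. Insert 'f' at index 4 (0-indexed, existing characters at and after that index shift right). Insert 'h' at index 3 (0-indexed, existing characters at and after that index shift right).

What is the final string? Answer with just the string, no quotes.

Answer: hgfhffcj

Derivation:
Applying each edit step by step:
Start: "gfh"
Op 1 (delete idx 2 = 'h'): "gfh" -> "gf"
Op 2 (insert 'h' at idx 0): "gf" -> "hgf"
Op 3 (insert 'f' at idx 2): "hgf" -> "hgff"
Op 4 (insert 'c' at idx 4): "hgff" -> "hgffc"
Op 5 (append 'j'): "hgffc" -> "hgffcj"
Op 6 (insert 'f' at idx 4): "hgffcj" -> "hgfffcj"
Op 7 (insert 'h' at idx 3): "hgfffcj" -> "hgfhffcj"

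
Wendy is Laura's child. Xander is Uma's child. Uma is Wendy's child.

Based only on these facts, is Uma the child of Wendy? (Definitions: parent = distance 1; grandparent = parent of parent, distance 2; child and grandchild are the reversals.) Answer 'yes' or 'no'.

Reconstructing the parent chain from the given facts:
  Laura -> Wendy -> Uma -> Xander
(each arrow means 'parent of the next')
Positions in the chain (0 = top):
  position of Laura: 0
  position of Wendy: 1
  position of Uma: 2
  position of Xander: 3

Uma is at position 2, Wendy is at position 1; signed distance (j - i) = -1.
'child' requires j - i = -1. Actual distance is -1, so the relation HOLDS.

Answer: yes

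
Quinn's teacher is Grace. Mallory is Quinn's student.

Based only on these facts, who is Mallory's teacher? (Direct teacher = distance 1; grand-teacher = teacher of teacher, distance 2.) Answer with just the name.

Answer: Quinn

Derivation:
Reconstructing the teacher chain from the given facts:
  Grace -> Quinn -> Mallory
(each arrow means 'teacher of the next')
Positions in the chain (0 = top):
  position of Grace: 0
  position of Quinn: 1
  position of Mallory: 2

Mallory is at position 2; the teacher is 1 step up the chain, i.e. position 1: Quinn.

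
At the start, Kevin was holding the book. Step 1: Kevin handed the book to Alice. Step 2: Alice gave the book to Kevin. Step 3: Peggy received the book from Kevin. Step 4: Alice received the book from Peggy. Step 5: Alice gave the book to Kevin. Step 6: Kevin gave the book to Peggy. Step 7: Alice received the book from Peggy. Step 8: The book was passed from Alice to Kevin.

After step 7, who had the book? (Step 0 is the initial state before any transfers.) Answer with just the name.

Answer: Alice

Derivation:
Tracking the book holder through step 7:
After step 0 (start): Kevin
After step 1: Alice
After step 2: Kevin
After step 3: Peggy
After step 4: Alice
After step 5: Kevin
After step 6: Peggy
After step 7: Alice

At step 7, the holder is Alice.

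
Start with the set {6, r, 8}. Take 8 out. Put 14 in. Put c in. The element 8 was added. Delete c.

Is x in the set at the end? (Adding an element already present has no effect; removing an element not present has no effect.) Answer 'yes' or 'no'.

Tracking the set through each operation:
Start: {6, 8, r}
Event 1 (remove 8): removed. Set: {6, r}
Event 2 (add 14): added. Set: {14, 6, r}
Event 3 (add c): added. Set: {14, 6, c, r}
Event 4 (add 8): added. Set: {14, 6, 8, c, r}
Event 5 (remove c): removed. Set: {14, 6, 8, r}

Final set: {14, 6, 8, r} (size 4)
x is NOT in the final set.

Answer: no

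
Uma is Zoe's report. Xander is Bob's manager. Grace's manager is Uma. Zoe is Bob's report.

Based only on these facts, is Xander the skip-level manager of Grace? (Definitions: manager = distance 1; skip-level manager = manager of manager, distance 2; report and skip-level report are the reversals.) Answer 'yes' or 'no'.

Answer: no

Derivation:
Reconstructing the manager chain from the given facts:
  Xander -> Bob -> Zoe -> Uma -> Grace
(each arrow means 'manager of the next')
Positions in the chain (0 = top):
  position of Xander: 0
  position of Bob: 1
  position of Zoe: 2
  position of Uma: 3
  position of Grace: 4

Xander is at position 0, Grace is at position 4; signed distance (j - i) = 4.
'skip-level manager' requires j - i = 2. Actual distance is 4, so the relation does NOT hold.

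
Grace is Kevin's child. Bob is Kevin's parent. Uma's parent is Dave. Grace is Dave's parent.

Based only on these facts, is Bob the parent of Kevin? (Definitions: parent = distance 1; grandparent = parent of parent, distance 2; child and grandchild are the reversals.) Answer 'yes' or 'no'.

Reconstructing the parent chain from the given facts:
  Bob -> Kevin -> Grace -> Dave -> Uma
(each arrow means 'parent of the next')
Positions in the chain (0 = top):
  position of Bob: 0
  position of Kevin: 1
  position of Grace: 2
  position of Dave: 3
  position of Uma: 4

Bob is at position 0, Kevin is at position 1; signed distance (j - i) = 1.
'parent' requires j - i = 1. Actual distance is 1, so the relation HOLDS.

Answer: yes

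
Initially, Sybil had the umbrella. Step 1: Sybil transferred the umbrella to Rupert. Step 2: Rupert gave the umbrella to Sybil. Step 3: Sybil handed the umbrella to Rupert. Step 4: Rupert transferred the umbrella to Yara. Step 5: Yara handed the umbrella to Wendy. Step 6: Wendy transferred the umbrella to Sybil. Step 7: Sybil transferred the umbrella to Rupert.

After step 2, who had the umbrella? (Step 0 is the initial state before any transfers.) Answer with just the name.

Tracking the umbrella holder through step 2:
After step 0 (start): Sybil
After step 1: Rupert
After step 2: Sybil

At step 2, the holder is Sybil.

Answer: Sybil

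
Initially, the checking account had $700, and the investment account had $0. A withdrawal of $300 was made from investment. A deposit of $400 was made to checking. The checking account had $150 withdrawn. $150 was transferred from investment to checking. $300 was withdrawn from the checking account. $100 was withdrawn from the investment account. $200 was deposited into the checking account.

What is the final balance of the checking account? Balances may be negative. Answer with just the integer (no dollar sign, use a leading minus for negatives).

Tracking account balances step by step:
Start: checking=700, investment=0
Event 1 (withdraw 300 from investment): investment: 0 - 300 = -300. Balances: checking=700, investment=-300
Event 2 (deposit 400 to checking): checking: 700 + 400 = 1100. Balances: checking=1100, investment=-300
Event 3 (withdraw 150 from checking): checking: 1100 - 150 = 950. Balances: checking=950, investment=-300
Event 4 (transfer 150 investment -> checking): investment: -300 - 150 = -450, checking: 950 + 150 = 1100. Balances: checking=1100, investment=-450
Event 5 (withdraw 300 from checking): checking: 1100 - 300 = 800. Balances: checking=800, investment=-450
Event 6 (withdraw 100 from investment): investment: -450 - 100 = -550. Balances: checking=800, investment=-550
Event 7 (deposit 200 to checking): checking: 800 + 200 = 1000. Balances: checking=1000, investment=-550

Final balance of checking: 1000

Answer: 1000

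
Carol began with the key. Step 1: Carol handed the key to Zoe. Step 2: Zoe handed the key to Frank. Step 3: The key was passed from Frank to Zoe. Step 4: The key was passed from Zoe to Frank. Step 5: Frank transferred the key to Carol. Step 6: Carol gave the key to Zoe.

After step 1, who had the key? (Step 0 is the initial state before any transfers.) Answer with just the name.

Answer: Zoe

Derivation:
Tracking the key holder through step 1:
After step 0 (start): Carol
After step 1: Zoe

At step 1, the holder is Zoe.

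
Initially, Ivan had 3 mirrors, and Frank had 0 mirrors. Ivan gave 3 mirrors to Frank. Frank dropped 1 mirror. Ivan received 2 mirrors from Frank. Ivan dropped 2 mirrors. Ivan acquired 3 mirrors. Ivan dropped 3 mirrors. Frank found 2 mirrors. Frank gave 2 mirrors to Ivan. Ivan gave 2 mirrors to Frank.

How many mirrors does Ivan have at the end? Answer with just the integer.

Answer: 0

Derivation:
Tracking counts step by step:
Start: Ivan=3, Frank=0
Event 1 (Ivan -> Frank, 3): Ivan: 3 -> 0, Frank: 0 -> 3. State: Ivan=0, Frank=3
Event 2 (Frank -1): Frank: 3 -> 2. State: Ivan=0, Frank=2
Event 3 (Frank -> Ivan, 2): Frank: 2 -> 0, Ivan: 0 -> 2. State: Ivan=2, Frank=0
Event 4 (Ivan -2): Ivan: 2 -> 0. State: Ivan=0, Frank=0
Event 5 (Ivan +3): Ivan: 0 -> 3. State: Ivan=3, Frank=0
Event 6 (Ivan -3): Ivan: 3 -> 0. State: Ivan=0, Frank=0
Event 7 (Frank +2): Frank: 0 -> 2. State: Ivan=0, Frank=2
Event 8 (Frank -> Ivan, 2): Frank: 2 -> 0, Ivan: 0 -> 2. State: Ivan=2, Frank=0
Event 9 (Ivan -> Frank, 2): Ivan: 2 -> 0, Frank: 0 -> 2. State: Ivan=0, Frank=2

Ivan's final count: 0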